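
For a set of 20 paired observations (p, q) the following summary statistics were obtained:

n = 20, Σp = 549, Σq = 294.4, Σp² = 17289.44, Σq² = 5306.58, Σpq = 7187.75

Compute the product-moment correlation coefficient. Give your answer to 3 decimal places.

r = (nΣpq − ΣpΣq) / √[(nΣp² − (Σp)²)(nΣq² − (Σq)²)]
Numerator: 20×7187.75 − 549×294.4 = -17870.6
Denominator: √[(345788.8 − 301401)(106131.6 − 86671.36)] = √[44387.8 × 19460.24] = 29390.4277
r = -17870.6 / 29390.4277 ≈ -0.608

-0.608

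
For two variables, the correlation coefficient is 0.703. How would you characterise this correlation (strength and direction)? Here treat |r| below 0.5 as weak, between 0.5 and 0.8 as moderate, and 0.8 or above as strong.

r = 0.703 > 0 so the relationship is positive.
|r| = 0.703, which falls in the moderate range.

moderate positive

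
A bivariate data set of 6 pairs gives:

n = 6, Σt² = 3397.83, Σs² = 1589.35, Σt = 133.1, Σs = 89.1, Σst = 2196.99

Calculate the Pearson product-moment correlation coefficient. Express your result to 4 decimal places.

0.6403

r = (nΣst − ΣsΣt) / √[(nΣs² − (Σs)²)(nΣt² − (Σt)²)]
Numerator: 6×2196.99 − 89.1×133.1 = 1322.73
Denominator: √[(9536.1 − 7938.81)(20386.98 − 17715.61)] = √[1597.29 × 2671.37] = 2065.6603
r = 1322.73 / 2065.6603 ≈ 0.6403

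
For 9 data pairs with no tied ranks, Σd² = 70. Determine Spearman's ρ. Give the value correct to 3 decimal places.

ρ = 1 − 6Σd² / [n(n²−1)] = 1 − 6×70 / (9×80)
  = 1 − 420/720 = 1 − 0.5833 ≈ 0.417

0.417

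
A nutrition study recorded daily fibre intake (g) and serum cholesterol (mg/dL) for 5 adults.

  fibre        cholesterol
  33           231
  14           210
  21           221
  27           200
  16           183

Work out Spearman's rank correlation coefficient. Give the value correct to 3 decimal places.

0.500

Rank fibre: 5, 1, 3, 4, 2
Rank cholesterol: 5, 3, 4, 2, 1
d = rank(fibre) − rank(cholesterol): 0, -2, -1, 2, 1; Σd² = 10
ρ = 1 − 6Σd² / [n(n²−1)] = 1 − 6×10 / (5×24) = 1 − 60/120 ≈ 0.500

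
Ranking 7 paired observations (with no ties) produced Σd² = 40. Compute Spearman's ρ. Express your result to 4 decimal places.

ρ = 1 − 6Σd² / [n(n²−1)] = 1 − 6×40 / (7×48)
  = 1 − 240/336 = 1 − 0.71429 ≈ 0.2857

0.2857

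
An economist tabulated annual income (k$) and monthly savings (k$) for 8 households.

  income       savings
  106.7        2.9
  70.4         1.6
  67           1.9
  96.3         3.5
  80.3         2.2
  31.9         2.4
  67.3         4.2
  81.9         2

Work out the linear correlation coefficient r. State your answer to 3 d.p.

0.207

n = 8, Σx = 601.8, Σy = 20.7, Σx² = 48806.34, Σy² = 59.07, Σxy = 1586.1
nΣxy − ΣxΣy = 12688.8 − 12457.26 = 231.54
nΣx² − (Σx)² = 390450.72 − 362163.24 = 28287.48; nΣy² − (Σy)² = 472.56 − 428.49 = 44.07
r = 231.54 / √(28287.48 × 44.07) = 231.54 / 1116.5255 ≈ 0.207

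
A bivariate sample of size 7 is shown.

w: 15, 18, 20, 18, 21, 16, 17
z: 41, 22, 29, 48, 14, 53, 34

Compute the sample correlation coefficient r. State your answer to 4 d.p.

-0.7242

n = 7, Σw = 125, Σz = 241, Σw² = 2259, Σz² = 9471, Σwz = 4175
nΣwz − ΣwΣz = 29225 − 30125 = -900
nΣw² − (Σw)² = 15813 − 15625 = 188; nΣz² − (Σz)² = 66297 − 58081 = 8216
r = -900 / √(188 × 8216) = -900 / 1242.8226 ≈ -0.7242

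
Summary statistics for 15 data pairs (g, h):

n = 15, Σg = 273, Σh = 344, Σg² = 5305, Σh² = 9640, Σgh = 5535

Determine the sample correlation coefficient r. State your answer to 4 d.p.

-0.9457

r = (nΣgh − ΣgΣh) / √[(nΣg² − (Σg)²)(nΣh² − (Σh)²)]
Numerator: 15×5535 − 273×344 = -10887
Denominator: √[(79575 − 74529)(144600 − 118336)] = √[5046 × 26264] = 11512.0869
r = -10887 / 11512.0869 ≈ -0.9457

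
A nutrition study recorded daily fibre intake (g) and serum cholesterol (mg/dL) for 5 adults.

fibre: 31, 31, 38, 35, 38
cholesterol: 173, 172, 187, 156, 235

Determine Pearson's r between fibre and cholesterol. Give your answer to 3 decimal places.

n = 5, Σx = 173, Σy = 923, Σx² = 6035, Σy² = 174043, Σxy = 32191
nΣxy − ΣxΣy = 160955 − 159679 = 1276
nΣx² − (Σx)² = 30175 − 29929 = 246; nΣy² − (Σy)² = 870215 − 851929 = 18286
r = 1276 / √(246 × 18286) = 1276 / 2120.9328 ≈ 0.602

0.602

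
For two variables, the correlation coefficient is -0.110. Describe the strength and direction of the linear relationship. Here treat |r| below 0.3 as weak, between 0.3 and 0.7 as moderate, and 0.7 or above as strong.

weak negative

r = -0.110 < 0 so the relationship is negative.
|r| = 0.110, which falls in the weak range.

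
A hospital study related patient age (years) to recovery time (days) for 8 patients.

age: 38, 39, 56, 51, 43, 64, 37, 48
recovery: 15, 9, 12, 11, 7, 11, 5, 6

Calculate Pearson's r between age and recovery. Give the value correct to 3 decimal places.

n = 8, Σx = 376, Σy = 76, Σx² = 18320, Σy² = 802, Σxy = 3632
nΣxy − ΣxΣy = 29056 − 28576 = 480
nΣx² − (Σx)² = 146560 − 141376 = 5184; nΣy² − (Σy)² = 6416 − 5776 = 640
r = 480 / √(5184 × 640) = 480 / 1821.4719 ≈ 0.264

0.264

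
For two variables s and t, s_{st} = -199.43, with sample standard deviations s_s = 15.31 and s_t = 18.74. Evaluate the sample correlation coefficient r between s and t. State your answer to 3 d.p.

r = Cov(s,t) / (s_s · s_t) = -199.43 / (15.31 × 18.74)
  = -199.43 / 286.9094 ≈ -0.695

-0.695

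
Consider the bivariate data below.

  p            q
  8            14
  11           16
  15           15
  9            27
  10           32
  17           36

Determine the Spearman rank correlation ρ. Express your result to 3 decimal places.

Rank p: 1, 4, 5, 2, 3, 6
Rank q: 1, 3, 2, 4, 5, 6
d = rank(p) − rank(q): 0, 1, 3, -2, -2, 0; Σd² = 18
ρ = 1 − 6Σd² / [n(n²−1)] = 1 − 6×18 / (6×35) = 1 − 108/210 ≈ 0.486

0.486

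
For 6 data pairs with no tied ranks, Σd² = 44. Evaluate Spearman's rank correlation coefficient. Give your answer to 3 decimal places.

-0.257

ρ = 1 − 6Σd² / [n(n²−1)] = 1 − 6×44 / (6×35)
  = 1 − 264/210 = 1 − 1.2571 ≈ -0.257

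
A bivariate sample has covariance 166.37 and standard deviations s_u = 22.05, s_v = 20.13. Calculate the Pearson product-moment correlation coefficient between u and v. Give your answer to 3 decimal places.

r = Cov(u,v) / (s_u · s_v) = 166.37 / (22.05 × 20.13)
  = 166.37 / 443.8665 ≈ 0.375

0.375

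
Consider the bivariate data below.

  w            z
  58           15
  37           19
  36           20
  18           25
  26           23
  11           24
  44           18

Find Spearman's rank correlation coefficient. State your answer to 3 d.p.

Rank w: 7, 5, 4, 2, 3, 1, 6
Rank z: 1, 3, 4, 7, 5, 6, 2
d = rank(w) − rank(z): 6, 2, 0, -5, -2, -5, 4; Σd² = 110
ρ = 1 − 6Σd² / [n(n²−1)] = 1 − 6×110 / (7×48) = 1 − 660/336 ≈ -0.964

-0.964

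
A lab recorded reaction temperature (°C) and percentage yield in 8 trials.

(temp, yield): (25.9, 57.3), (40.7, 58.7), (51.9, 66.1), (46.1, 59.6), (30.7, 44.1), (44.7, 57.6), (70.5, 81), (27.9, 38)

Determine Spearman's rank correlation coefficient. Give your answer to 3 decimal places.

0.905

Rank temp: 1, 4, 7, 6, 3, 5, 8, 2
Rank yield: 3, 5, 7, 6, 2, 4, 8, 1
d = rank(temp) − rank(yield): -2, -1, 0, 0, 1, 1, 0, 1; Σd² = 8
ρ = 1 − 6Σd² / [n(n²−1)] = 1 − 6×8 / (8×63) = 1 − 48/504 ≈ 0.905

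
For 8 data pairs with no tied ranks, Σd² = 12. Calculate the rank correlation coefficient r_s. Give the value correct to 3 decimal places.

0.857

ρ = 1 − 6Σd² / [n(n²−1)] = 1 − 6×12 / (8×63)
  = 1 − 72/504 = 1 − 0.1429 ≈ 0.857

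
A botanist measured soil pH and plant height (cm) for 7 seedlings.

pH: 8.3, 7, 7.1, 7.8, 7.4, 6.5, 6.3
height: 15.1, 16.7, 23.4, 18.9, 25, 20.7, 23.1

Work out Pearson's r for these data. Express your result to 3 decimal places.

-0.515

n = 7, Σx = 50.4, Σy = 142.9, Σx² = 365.84, Σy² = 2998.77, Σxy = 1020.87
nΣxy − ΣxΣy = 7146.09 − 7202.16 = -56.07
nΣx² − (Σx)² = 2560.88 − 2540.16 = 20.72; nΣy² − (Σy)² = 20991.39 − 20420.41 = 570.98
r = -56.07 / √(20.72 × 570.98) = -56.07 / 108.7690 ≈ -0.515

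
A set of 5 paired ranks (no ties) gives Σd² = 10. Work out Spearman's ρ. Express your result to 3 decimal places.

0.500

ρ = 1 − 6Σd² / [n(n²−1)] = 1 − 6×10 / (5×24)
  = 1 − 60/120 = 1 − 0.5000 ≈ 0.500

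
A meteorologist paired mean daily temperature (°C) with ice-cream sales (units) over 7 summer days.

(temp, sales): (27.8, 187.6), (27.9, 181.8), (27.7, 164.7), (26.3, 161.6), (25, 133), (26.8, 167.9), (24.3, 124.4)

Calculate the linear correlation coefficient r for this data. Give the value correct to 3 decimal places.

n = 7, Σx = 185.8, Σy = 1121, Σx² = 4943.96, Σy² = 182840.42, Σxy = 29947.41
nΣxy − ΣxΣy = 209631.87 − 208281.8 = 1350.07
nΣx² − (Σx)² = 34607.72 − 34521.64 = 86.08; nΣy² − (Σy)² = 1279882.94 − 1256641 = 23241.94
r = 1350.07 / √(86.08 × 23241.94) = 1350.07 / 1414.4491 ≈ 0.954

0.954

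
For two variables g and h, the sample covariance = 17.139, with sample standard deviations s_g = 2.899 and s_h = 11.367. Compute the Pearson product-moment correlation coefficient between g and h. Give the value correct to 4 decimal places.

r = Cov(g,h) / (s_g · s_h) = 17.139 / (2.899 × 11.367)
  = 17.139 / 32.9529 ≈ 0.5201

0.5201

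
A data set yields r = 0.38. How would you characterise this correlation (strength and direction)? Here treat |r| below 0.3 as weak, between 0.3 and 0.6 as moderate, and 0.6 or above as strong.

r = 0.38 > 0 so the relationship is positive.
|r| = 0.38, which falls in the moderate range.

moderate positive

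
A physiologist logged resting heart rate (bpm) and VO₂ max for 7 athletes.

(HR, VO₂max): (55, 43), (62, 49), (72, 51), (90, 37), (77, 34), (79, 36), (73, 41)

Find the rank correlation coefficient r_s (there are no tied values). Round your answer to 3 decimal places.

Rank HR: 1, 2, 3, 7, 5, 6, 4
Rank VO₂max: 5, 6, 7, 3, 1, 2, 4
d = rank(HR) − rank(VO₂max): -4, -4, -4, 4, 4, 4, 0; Σd² = 96
ρ = 1 − 6Σd² / [n(n²−1)] = 1 − 6×96 / (7×48) = 1 − 576/336 ≈ -0.714

-0.714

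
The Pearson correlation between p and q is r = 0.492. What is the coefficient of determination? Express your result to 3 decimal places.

0.242

r² = (0.492)² = 0.242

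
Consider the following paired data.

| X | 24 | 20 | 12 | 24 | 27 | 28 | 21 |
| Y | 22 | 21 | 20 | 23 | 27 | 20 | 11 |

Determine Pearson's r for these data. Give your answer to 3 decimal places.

n = 7, ΣX = 156, ΣY = 144, ΣX² = 3650, ΣY² = 3104, ΣXY = 3260
nΣXY − ΣXΣY = 22820 − 22464 = 356
nΣX² − (ΣX)² = 25550 − 24336 = 1214; nΣY² − (ΣY)² = 21728 − 20736 = 992
r = 356 / √(1214 × 992) = 356 / 1097.4006 ≈ 0.324

0.324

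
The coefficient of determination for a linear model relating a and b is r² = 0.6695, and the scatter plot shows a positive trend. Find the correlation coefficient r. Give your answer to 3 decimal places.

0.818

|r| = √0.6695 = 0.818
The association is positive, so r = 0.818.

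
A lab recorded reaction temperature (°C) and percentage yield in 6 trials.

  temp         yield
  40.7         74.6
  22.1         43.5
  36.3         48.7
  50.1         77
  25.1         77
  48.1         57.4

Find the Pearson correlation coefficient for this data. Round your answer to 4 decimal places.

n = 6, Σx = 222.4, Σy = 378.2, Σx² = 8916.22, Σy² = 24981.86, Σxy = 14316.72
nΣxy − ΣxΣy = 85900.32 − 84111.68 = 1788.64
nΣx² − (Σx)² = 53497.32 − 49461.76 = 4035.56; nΣy² − (Σy)² = 149891.16 − 143035.24 = 6855.92
r = 1788.64 / √(4035.56 × 6855.92) = 1788.64 / 5259.9883 ≈ 0.3400

0.3400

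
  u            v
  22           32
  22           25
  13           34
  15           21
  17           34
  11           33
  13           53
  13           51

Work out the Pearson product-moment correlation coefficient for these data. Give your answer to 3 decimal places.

-0.459

n = 8, Σu = 126, Σv = 283, Σu² = 2110, Σv² = 10901, Σuv = 4304
nΣuv − ΣuΣv = 34432 − 35658 = -1226
nΣu² − (Σu)² = 16880 − 15876 = 1004; nΣv² − (Σv)² = 87208 − 80089 = 7119
r = -1226 / √(1004 × 7119) = -1226 / 2673.4764 ≈ -0.459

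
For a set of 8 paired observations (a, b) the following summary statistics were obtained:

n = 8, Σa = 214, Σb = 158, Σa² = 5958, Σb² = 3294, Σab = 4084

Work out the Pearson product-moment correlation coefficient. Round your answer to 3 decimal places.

r = (nΣab − ΣaΣb) / √[(nΣa² − (Σa)²)(nΣb² − (Σb)²)]
Numerator: 8×4084 − 214×158 = -1140
Denominator: √[(47664 − 45796)(26352 − 24964)] = √[1868 × 1388] = 1610.2124
r = -1140 / 1610.2124 ≈ -0.708

-0.708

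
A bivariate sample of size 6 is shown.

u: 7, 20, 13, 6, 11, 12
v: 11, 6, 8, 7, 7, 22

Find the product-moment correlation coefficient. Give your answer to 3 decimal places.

-0.116

n = 6, Σu = 69, Σv = 61, Σu² = 919, Σv² = 803, Σuv = 684
nΣuv − ΣuΣv = 4104 − 4209 = -105
nΣu² − (Σu)² = 5514 − 4761 = 753; nΣv² − (Σv)² = 4818 − 3721 = 1097
r = -105 / √(753 × 1097) = -105 / 908.8680 ≈ -0.116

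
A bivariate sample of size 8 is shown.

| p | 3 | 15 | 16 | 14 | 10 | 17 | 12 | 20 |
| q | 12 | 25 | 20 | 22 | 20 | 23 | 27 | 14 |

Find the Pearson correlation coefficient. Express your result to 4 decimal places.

0.2883

n = 8, Σp = 107, Σq = 163, Σp² = 1619, Σq² = 3507, Σpq = 2234
nΣpq − ΣpΣq = 17872 − 17441 = 431
nΣp² − (Σp)² = 12952 − 11449 = 1503; nΣq² − (Σq)² = 28056 − 26569 = 1487
r = 431 / √(1503 × 1487) = 431 / 1494.9786 ≈ 0.2883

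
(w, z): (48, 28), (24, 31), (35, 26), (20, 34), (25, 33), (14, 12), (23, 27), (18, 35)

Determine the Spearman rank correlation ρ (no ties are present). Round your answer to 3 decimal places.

-0.119

Rank w: 8, 5, 7, 3, 6, 1, 4, 2
Rank z: 4, 5, 2, 7, 6, 1, 3, 8
d = rank(w) − rank(z): 4, 0, 5, -4, 0, 0, 1, -6; Σd² = 94
ρ = 1 − 6Σd² / [n(n²−1)] = 1 − 6×94 / (8×63) = 1 − 564/504 ≈ -0.119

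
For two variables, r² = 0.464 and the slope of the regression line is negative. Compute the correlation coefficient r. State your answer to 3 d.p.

|r| = √0.464 = 0.681
The association is negative, so r = −0.681.

-0.681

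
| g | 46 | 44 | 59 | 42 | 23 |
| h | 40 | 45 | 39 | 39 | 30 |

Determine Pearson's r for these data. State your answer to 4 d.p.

n = 5, Σg = 214, Σh = 193, Σg² = 9826, Σh² = 7567, Σgh = 8449
nΣgh − ΣgΣh = 42245 − 41302 = 943
nΣg² − (Σg)² = 49130 − 45796 = 3334; nΣh² − (Σh)² = 37835 − 37249 = 586
r = 943 / √(3334 × 586) = 943 / 1397.7568 ≈ 0.6747

0.6747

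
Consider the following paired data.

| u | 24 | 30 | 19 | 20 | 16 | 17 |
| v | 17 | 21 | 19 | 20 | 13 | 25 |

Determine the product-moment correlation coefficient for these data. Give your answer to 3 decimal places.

0.162

n = 6, Σu = 126, Σv = 115, Σu² = 2782, Σv² = 2285, Σuv = 2432
nΣuv − ΣuΣv = 14592 − 14490 = 102
nΣu² − (Σu)² = 16692 − 15876 = 816; nΣv² − (Σv)² = 13710 − 13225 = 485
r = 102 / √(816 × 485) = 102 / 629.0946 ≈ 0.162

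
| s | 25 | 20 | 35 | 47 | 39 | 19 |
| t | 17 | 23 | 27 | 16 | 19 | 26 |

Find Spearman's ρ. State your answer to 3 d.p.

Rank s: 3, 2, 4, 6, 5, 1
Rank t: 2, 4, 6, 1, 3, 5
d = rank(s) − rank(t): 1, -2, -2, 5, 2, -4; Σd² = 54
ρ = 1 − 6Σd² / [n(n²−1)] = 1 − 6×54 / (6×35) = 1 − 324/210 ≈ -0.543

-0.543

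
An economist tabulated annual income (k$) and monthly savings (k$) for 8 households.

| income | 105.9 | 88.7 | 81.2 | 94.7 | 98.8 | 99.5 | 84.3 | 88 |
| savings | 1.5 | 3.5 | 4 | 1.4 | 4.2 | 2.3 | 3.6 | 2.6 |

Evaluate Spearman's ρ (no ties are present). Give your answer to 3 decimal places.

Rank income: 8, 4, 1, 5, 6, 7, 2, 3
Rank savings: 2, 5, 7, 1, 8, 3, 6, 4
d = rank(income) − rank(savings): 6, -1, -6, 4, -2, 4, -4, -1; Σd² = 126
ρ = 1 − 6Σd² / [n(n²−1)] = 1 − 6×126 / (8×63) = 1 − 756/504 ≈ -0.500

-0.500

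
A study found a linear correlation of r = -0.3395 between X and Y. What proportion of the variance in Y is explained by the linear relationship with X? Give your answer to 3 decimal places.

0.115

r² = (-0.3395)² = 0.115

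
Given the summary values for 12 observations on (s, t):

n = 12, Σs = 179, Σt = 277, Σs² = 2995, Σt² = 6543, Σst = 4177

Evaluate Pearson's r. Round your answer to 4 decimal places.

0.2050

r = (nΣst − ΣsΣt) / √[(nΣs² − (Σs)²)(nΣt² − (Σt)²)]
Numerator: 12×4177 − 179×277 = 541
Denominator: √[(35940 − 32041)(78516 − 76729)] = √[3899 × 1787] = 2639.6047
r = 541 / 2639.6047 ≈ 0.2050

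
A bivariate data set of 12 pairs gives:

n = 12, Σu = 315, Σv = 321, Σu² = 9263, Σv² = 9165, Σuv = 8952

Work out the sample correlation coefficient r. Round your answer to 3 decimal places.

0.693

r = (nΣuv − ΣuΣv) / √[(nΣu² − (Σu)²)(nΣv² − (Σv)²)]
Numerator: 12×8952 − 315×321 = 6309
Denominator: √[(111156 − 99225)(109980 − 103041)] = √[11931 × 6939] = 9098.8576
r = 6309 / 9098.8576 ≈ 0.693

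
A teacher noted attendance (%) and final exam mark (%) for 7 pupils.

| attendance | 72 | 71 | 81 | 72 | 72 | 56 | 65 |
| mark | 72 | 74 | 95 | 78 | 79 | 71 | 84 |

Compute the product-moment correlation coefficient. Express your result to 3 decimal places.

0.627

n = 7, Σx = 489, Σy = 553, Σx² = 34515, Σy² = 44107, Σxy = 38873
nΣxy − ΣxΣy = 272111 − 270417 = 1694
nΣx² − (Σx)² = 241605 − 239121 = 2484; nΣy² − (Σy)² = 308749 − 305809 = 2940
r = 1694 / √(2484 × 2940) = 1694 / 2702.3989 ≈ 0.627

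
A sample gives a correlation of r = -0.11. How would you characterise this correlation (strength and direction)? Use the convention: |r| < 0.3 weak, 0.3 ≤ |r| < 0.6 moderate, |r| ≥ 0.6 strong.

r = -0.11 < 0 so the relationship is negative.
|r| = 0.11, which falls in the weak range.

weak negative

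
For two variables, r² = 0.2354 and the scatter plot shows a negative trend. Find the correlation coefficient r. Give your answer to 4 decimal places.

-0.4852

|r| = √0.2354 = 0.4852
The association is negative, so r = −0.4852.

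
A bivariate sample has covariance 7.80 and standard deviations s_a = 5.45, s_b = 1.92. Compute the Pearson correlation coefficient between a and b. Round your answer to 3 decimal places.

r = Cov(a,b) / (s_a · s_b) = 7.80 / (5.45 × 1.92)
  = 7.80 / 10.4640 ≈ 0.745

0.745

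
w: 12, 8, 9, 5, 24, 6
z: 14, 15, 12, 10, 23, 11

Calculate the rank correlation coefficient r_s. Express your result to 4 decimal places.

Rank w: 5, 3, 4, 1, 6, 2
Rank z: 4, 5, 3, 1, 6, 2
d = rank(w) − rank(z): 1, -2, 1, 0, 0, 0; Σd² = 6
ρ = 1 − 6Σd² / [n(n²−1)] = 1 − 6×6 / (6×35) = 1 − 36/210 ≈ 0.8286

0.8286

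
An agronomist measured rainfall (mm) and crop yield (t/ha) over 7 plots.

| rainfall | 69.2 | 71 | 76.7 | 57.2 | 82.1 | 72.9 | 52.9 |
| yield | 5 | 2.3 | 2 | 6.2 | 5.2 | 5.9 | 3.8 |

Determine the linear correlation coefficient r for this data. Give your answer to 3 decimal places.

n = 7, Σx = 482, Σy = 30.4, Σx² = 33837.6, Σy² = 149.02, Σxy = 2075.39
nΣxy − ΣxΣy = 14527.73 − 14652.8 = -125.07
nΣx² − (Σx)² = 236863.2 − 232324 = 4539.2; nΣy² − (Σy)² = 1043.14 − 924.16 = 118.98
r = -125.07 / √(4539.2 × 118.98) = -125.07 / 734.8973 ≈ -0.170

-0.170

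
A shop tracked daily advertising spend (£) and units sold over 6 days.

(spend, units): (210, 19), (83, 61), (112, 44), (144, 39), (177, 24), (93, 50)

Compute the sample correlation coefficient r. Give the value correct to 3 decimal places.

n = 6, Σx = 819, Σy = 237, Σx² = 124247, Σy² = 10615, Σxy = 28495
nΣxy − ΣxΣy = 170970 − 194103 = -23133
nΣx² − (Σx)² = 745482 − 670761 = 74721; nΣy² − (Σy)² = 63690 − 56169 = 7521
r = -23133 / √(74721 × 7521) = -23133 / 23706.0465 ≈ -0.976

-0.976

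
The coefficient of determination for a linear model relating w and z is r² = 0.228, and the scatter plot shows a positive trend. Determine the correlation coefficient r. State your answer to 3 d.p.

0.477

|r| = √0.228 = 0.477
The association is positive, so r = 0.477.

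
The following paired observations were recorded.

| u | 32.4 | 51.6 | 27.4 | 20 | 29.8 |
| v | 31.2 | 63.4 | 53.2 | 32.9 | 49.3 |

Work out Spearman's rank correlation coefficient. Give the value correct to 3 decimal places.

0.300

Rank u: 4, 5, 2, 1, 3
Rank v: 1, 5, 4, 2, 3
d = rank(u) − rank(v): 3, 0, -2, -1, 0; Σd² = 14
ρ = 1 − 6Σd² / [n(n²−1)] = 1 − 6×14 / (5×24) = 1 − 84/120 ≈ 0.300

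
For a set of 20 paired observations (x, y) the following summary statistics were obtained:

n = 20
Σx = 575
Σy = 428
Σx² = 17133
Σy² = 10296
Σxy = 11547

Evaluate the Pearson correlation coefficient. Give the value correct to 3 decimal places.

-0.916

r = (nΣxy − ΣxΣy) / √[(nΣx² − (Σx)²)(nΣy² − (Σy)²)]
Numerator: 20×11547 − 575×428 = -15160
Denominator: √[(342660 − 330625)(205920 − 183184)] = √[12035 × 22736] = 16541.6976
r = -15160 / 16541.6976 ≈ -0.916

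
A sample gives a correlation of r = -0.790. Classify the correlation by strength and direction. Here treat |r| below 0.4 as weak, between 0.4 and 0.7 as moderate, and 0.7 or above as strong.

strong negative

r = -0.790 < 0 so the relationship is negative.
|r| = 0.790, which falls in the strong range.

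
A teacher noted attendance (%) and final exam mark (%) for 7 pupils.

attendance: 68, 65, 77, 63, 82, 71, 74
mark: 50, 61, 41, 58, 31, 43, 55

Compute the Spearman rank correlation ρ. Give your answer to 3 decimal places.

Rank attendance: 3, 2, 6, 1, 7, 4, 5
Rank mark: 4, 7, 2, 6, 1, 3, 5
d = rank(attendance) − rank(mark): -1, -5, 4, -5, 6, 1, 0; Σd² = 104
ρ = 1 − 6Σd² / [n(n²−1)] = 1 − 6×104 / (7×48) = 1 − 624/336 ≈ -0.857

-0.857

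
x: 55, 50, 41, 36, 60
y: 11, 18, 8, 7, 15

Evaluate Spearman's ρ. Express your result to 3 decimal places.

Rank x: 4, 3, 2, 1, 5
Rank y: 3, 5, 2, 1, 4
d = rank(x) − rank(y): 1, -2, 0, 0, 1; Σd² = 6
ρ = 1 − 6Σd² / [n(n²−1)] = 1 − 6×6 / (5×24) = 1 − 36/120 ≈ 0.700

0.700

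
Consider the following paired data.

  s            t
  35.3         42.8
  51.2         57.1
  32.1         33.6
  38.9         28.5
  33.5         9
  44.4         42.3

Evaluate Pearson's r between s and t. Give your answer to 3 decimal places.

0.726

n = 6, Σs = 235.4, Σt = 213.3, Σs² = 9504.76, Σt² = 8903.75, Σst = 8801.19
nΣst − ΣsΣt = 52807.14 − 50210.82 = 2596.32
nΣs² − (Σs)² = 57028.56 − 55413.16 = 1615.4; nΣt² − (Σt)² = 53422.5 − 45496.89 = 7925.61
r = 2596.32 / √(1615.4 × 7925.61) = 2596.32 / 3578.1322 ≈ 0.726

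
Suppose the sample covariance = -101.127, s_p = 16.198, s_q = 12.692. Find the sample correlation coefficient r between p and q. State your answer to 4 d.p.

-0.4919

r = Cov(p,q) / (s_p · s_q) = -101.127 / (16.198 × 12.692)
  = -101.127 / 205.5850 ≈ -0.4919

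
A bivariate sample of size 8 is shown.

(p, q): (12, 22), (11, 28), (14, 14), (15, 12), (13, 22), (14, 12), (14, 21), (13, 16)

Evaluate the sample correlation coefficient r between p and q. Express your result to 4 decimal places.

-0.8472

n = 8, Σp = 106, Σq = 147, Σp² = 1416, Σq² = 2933, Σpq = 1904
nΣpq − ΣpΣq = 15232 − 15582 = -350
nΣp² − (Σp)² = 11328 − 11236 = 92; nΣq² − (Σq)² = 23464 − 21609 = 1855
r = -350 / √(92 × 1855) = -350 / 413.1102 ≈ -0.8472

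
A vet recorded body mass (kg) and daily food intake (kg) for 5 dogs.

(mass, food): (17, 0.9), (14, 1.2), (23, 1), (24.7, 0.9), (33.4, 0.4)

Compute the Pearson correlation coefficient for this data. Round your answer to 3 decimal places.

n = 5, Σx = 112.1, Σy = 4.4, Σx² = 2739.65, Σy² = 4.22, Σxy = 90.69
nΣxy − ΣxΣy = 453.45 − 493.24 = -39.79
nΣx² − (Σx)² = 13698.25 − 12566.41 = 1131.84; nΣy² − (Σy)² = 21.1 − 19.36 = 1.74
r = -39.79 / √(1131.84 × 1.74) = -39.79 / 44.3779 ≈ -0.897

-0.897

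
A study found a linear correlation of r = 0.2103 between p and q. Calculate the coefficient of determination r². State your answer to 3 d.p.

0.044

r² = (0.2103)² = 0.044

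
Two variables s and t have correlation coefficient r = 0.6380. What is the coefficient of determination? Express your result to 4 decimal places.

r² = (0.6380)² = 0.4070

0.4070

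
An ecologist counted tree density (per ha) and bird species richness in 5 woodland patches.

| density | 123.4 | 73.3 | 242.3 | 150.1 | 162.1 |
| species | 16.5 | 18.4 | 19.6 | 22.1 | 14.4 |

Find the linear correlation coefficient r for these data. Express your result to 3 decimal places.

n = 5, Σx = 751.2, Σy = 91, Σx² = 128116.16, Σy² = 1690.74, Σxy = 13785.35
nΣxy − ΣxΣy = 68926.75 − 68359.2 = 567.55
nΣx² − (Σx)² = 640580.8 − 564301.44 = 76279.36; nΣy² − (Σy)² = 8453.7 − 8281 = 172.7
r = 567.55 / √(76279.36 × 172.7) = 567.55 / 3629.5241 ≈ 0.156

0.156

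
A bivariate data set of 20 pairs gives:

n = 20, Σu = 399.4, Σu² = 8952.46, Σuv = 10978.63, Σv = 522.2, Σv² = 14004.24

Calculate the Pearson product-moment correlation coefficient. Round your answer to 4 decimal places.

r = (nΣuv − ΣuΣv) / √[(nΣu² − (Σu)²)(nΣv² − (Σv)²)]
Numerator: 20×10978.63 − 399.4×522.2 = 11005.92
Denominator: √[(179049.2 − 159520.36)(280084.8 − 272692.84)] = √[19528.84 × 7391.96] = 12014.8410
r = 11005.92 / 12014.8410 ≈ 0.9160

0.9160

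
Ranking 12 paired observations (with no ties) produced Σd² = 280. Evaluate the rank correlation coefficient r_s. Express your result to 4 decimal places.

0.0210

ρ = 1 − 6Σd² / [n(n²−1)] = 1 − 6×280 / (12×143)
  = 1 − 1680/1716 = 1 − 0.97902 ≈ 0.0210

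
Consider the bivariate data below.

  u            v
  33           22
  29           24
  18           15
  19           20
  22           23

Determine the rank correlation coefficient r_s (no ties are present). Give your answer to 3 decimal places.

0.700

Rank u: 5, 4, 1, 2, 3
Rank v: 3, 5, 1, 2, 4
d = rank(u) − rank(v): 2, -1, 0, 0, -1; Σd² = 6
ρ = 1 − 6Σd² / [n(n²−1)] = 1 − 6×6 / (5×24) = 1 − 36/120 ≈ 0.700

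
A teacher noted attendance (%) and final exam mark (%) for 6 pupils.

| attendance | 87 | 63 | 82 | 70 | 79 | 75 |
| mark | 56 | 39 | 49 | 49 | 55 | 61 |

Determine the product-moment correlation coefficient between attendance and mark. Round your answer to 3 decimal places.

0.647

n = 6, Σx = 456, Σy = 309, Σx² = 35028, Σy² = 16205, Σxy = 23697
nΣxy − ΣxΣy = 142182 − 140904 = 1278
nΣx² − (Σx)² = 210168 − 207936 = 2232; nΣy² − (Σy)² = 97230 − 95481 = 1749
r = 1278 / √(2232 × 1749) = 1278 / 1975.7955 ≈ 0.647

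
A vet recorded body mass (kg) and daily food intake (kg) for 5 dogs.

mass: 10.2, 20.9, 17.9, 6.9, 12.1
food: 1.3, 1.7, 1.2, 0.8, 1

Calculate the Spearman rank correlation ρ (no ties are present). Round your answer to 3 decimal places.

0.700

Rank mass: 2, 5, 4, 1, 3
Rank food: 4, 5, 3, 1, 2
d = rank(mass) − rank(food): -2, 0, 1, 0, 1; Σd² = 6
ρ = 1 − 6Σd² / [n(n²−1)] = 1 − 6×6 / (5×24) = 1 − 36/120 ≈ 0.700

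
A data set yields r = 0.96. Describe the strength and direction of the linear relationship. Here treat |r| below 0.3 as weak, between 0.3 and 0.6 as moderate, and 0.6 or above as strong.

strong positive

r = 0.96 > 0 so the relationship is positive.
|r| = 0.96, which falls in the strong range.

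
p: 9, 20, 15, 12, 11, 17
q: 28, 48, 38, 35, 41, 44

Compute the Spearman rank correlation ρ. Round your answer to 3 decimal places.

Rank p: 1, 6, 4, 3, 2, 5
Rank q: 1, 6, 3, 2, 4, 5
d = rank(p) − rank(q): 0, 0, 1, 1, -2, 0; Σd² = 6
ρ = 1 − 6Σd² / [n(n²−1)] = 1 − 6×6 / (6×35) = 1 − 36/210 ≈ 0.829

0.829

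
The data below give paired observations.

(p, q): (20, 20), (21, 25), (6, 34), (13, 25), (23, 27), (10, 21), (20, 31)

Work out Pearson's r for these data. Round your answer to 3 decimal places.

n = 7, Σp = 113, Σq = 183, Σp² = 2075, Σq² = 4937, Σpq = 2905
nΣpq − ΣpΣq = 20335 − 20679 = -344
nΣp² − (Σp)² = 14525 − 12769 = 1756; nΣq² − (Σq)² = 34559 − 33489 = 1070
r = -344 / √(1756 × 1070) = -344 / 1370.7370 ≈ -0.251

-0.251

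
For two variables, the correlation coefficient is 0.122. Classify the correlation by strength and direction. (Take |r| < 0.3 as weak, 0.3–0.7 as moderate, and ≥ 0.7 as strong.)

r = 0.122 > 0 so the relationship is positive.
|r| = 0.122, which falls in the weak range.

weak positive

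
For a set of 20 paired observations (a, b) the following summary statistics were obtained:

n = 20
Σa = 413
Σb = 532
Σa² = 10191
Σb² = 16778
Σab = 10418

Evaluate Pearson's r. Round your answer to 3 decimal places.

-0.272

r = (nΣab − ΣaΣb) / √[(nΣa² − (Σa)²)(nΣb² − (Σb)²)]
Numerator: 20×10418 − 413×532 = -11356
Denominator: √[(203820 − 170569)(335560 − 283024)] = √[33251 × 52536] = 41795.6282
r = -11356 / 41795.6282 ≈ -0.272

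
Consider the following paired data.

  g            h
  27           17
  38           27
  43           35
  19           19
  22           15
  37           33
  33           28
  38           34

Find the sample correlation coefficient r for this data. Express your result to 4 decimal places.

0.9076

n = 8, Σg = 257, Σh = 208, Σg² = 8769, Σh² = 5858, Σgh = 7118
nΣgh − ΣgΣh = 56944 − 53456 = 3488
nΣg² − (Σg)² = 70152 − 66049 = 4103; nΣh² − (Σh)² = 46864 − 43264 = 3600
r = 3488 / √(4103 × 3600) = 3488 / 3843.2798 ≈ 0.9076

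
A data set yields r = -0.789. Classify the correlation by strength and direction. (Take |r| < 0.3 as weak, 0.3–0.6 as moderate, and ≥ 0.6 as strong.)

r = -0.789 < 0 so the relationship is negative.
|r| = 0.789, which falls in the strong range.

strong negative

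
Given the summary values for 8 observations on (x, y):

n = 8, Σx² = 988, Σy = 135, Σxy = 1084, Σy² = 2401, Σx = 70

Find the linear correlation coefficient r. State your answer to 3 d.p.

r = (nΣxy − ΣxΣy) / √[(nΣx² − (Σx)²)(nΣy² − (Σy)²)]
Numerator: 8×1084 − 70×135 = -778
Denominator: √[(7904 − 4900)(19208 − 18225)] = √[3004 × 983] = 1718.4097
r = -778 / 1718.4097 ≈ -0.453

-0.453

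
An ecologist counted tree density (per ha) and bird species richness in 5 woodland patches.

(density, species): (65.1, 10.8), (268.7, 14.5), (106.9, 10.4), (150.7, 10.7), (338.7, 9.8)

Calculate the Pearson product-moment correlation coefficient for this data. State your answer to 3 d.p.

0.221

n = 5, Σx = 930.1, Σy = 56.2, Σx² = 225293.49, Σy² = 645.58, Σxy = 10642.74
nΣxy − ΣxΣy = 53213.7 − 52271.62 = 942.08
nΣx² − (Σx)² = 1126467.45 − 865086.01 = 261381.44; nΣy² − (Σy)² = 3227.9 − 3158.44 = 69.46
r = 942.08 / √(261381.44 × 69.46) = 942.08 / 4260.9336 ≈ 0.221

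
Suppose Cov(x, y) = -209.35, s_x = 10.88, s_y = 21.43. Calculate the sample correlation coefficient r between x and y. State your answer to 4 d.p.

-0.8979

r = Cov(x,y) / (s_x · s_y) = -209.35 / (10.88 × 21.43)
  = -209.35 / 233.1584 ≈ -0.8979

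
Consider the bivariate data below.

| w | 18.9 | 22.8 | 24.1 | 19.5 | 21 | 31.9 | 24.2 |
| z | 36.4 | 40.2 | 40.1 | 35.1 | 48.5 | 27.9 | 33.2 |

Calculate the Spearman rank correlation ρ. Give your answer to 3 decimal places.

-0.464

Rank w: 1, 4, 5, 2, 3, 7, 6
Rank z: 4, 6, 5, 3, 7, 1, 2
d = rank(w) − rank(z): -3, -2, 0, -1, -4, 6, 4; Σd² = 82
ρ = 1 − 6Σd² / [n(n²−1)] = 1 − 6×82 / (7×48) = 1 − 492/336 ≈ -0.464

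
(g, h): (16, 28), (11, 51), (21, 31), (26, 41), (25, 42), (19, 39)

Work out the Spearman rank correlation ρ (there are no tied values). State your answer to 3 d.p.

0.029

Rank g: 2, 1, 4, 6, 5, 3
Rank h: 1, 6, 2, 4, 5, 3
d = rank(g) − rank(h): 1, -5, 2, 2, 0, 0; Σd² = 34
ρ = 1 − 6Σd² / [n(n²−1)] = 1 − 6×34 / (6×35) = 1 − 204/210 ≈ 0.029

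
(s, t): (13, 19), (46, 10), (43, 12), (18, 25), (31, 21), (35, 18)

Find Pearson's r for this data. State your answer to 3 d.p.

n = 6, Σs = 186, Σt = 105, Σs² = 6644, Σt² = 1995, Σst = 2954
nΣst − ΣsΣt = 17724 − 19530 = -1806
nΣs² − (Σs)² = 39864 − 34596 = 5268; nΣt² − (Σt)² = 11970 − 11025 = 945
r = -1806 / √(5268 × 945) = -1806 / 2231.2015 ≈ -0.809

-0.809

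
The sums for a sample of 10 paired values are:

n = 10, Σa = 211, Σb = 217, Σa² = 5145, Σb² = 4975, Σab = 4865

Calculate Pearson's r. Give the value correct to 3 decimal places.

0.667

r = (nΣab − ΣaΣb) / √[(nΣa² − (Σa)²)(nΣb² − (Σb)²)]
Numerator: 10×4865 − 211×217 = 2863
Denominator: √[(51450 − 44521)(49750 − 47089)] = √[6929 × 2661] = 4293.9573
r = 2863 / 4293.9573 ≈ 0.667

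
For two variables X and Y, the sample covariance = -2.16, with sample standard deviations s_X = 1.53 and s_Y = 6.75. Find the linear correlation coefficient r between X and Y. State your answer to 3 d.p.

r = Cov(X,Y) / (s_X · s_Y) = -2.16 / (1.53 × 6.75)
  = -2.16 / 10.3275 ≈ -0.209

-0.209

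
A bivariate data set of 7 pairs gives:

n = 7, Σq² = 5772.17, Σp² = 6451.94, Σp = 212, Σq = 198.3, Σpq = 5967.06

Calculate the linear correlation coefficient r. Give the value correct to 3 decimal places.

r = (nΣpq − ΣpΣq) / √[(nΣp² − (Σp)²)(nΣq² − (Σq)²)]
Numerator: 7×5967.06 − 212×198.3 = -270.18
Denominator: √[(45163.58 − 44944)(40405.19 − 39322.89)] = √[219.58 × 1082.3] = 487.4951
r = -270.18 / 487.4951 ≈ -0.554

-0.554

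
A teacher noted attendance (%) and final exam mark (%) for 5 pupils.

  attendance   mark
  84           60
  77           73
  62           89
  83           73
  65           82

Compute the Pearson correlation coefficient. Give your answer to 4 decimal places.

-0.9112

n = 5, Σx = 371, Σy = 377, Σx² = 27943, Σy² = 28903, Σxy = 27568
nΣxy − ΣxΣy = 137840 − 139867 = -2027
nΣx² − (Σx)² = 139715 − 137641 = 2074; nΣy² − (Σy)² = 144515 − 142129 = 2386
r = -2027 / √(2074 × 2386) = -2027 / 2224.5368 ≈ -0.9112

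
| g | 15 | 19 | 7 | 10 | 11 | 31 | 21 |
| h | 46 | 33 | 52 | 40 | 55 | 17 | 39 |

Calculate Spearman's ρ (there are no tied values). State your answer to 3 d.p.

Rank g: 4, 5, 1, 2, 3, 7, 6
Rank h: 5, 2, 6, 4, 7, 1, 3
d = rank(g) − rank(h): -1, 3, -5, -2, -4, 6, 3; Σd² = 100
ρ = 1 − 6Σd² / [n(n²−1)] = 1 − 6×100 / (7×48) = 1 − 600/336 ≈ -0.786

-0.786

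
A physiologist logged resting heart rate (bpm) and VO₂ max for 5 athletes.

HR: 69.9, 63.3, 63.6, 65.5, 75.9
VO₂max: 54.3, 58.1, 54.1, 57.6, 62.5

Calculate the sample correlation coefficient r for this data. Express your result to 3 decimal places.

n = 5, Σx = 338.2, Σy = 286.6, Σx² = 22988.92, Σy² = 16474.92, Σxy = 19430.61
nΣxy − ΣxΣy = 97153.05 − 96928.12 = 224.93
nΣx² − (Σx)² = 114944.6 − 114379.24 = 565.36; nΣy² − (Σy)² = 82374.6 − 82139.56 = 235.04
r = 224.93 / √(565.36 × 235.04) = 224.93 / 364.5301 ≈ 0.617

0.617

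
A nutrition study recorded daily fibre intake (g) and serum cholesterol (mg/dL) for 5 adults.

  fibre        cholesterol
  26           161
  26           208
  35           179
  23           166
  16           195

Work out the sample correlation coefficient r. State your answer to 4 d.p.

n = 5, Σx = 126, Σy = 909, Σx² = 3362, Σy² = 166807, Σxy = 22797
nΣxy − ΣxΣy = 113985 − 114534 = -549
nΣx² − (Σx)² = 16810 − 15876 = 934; nΣy² − (Σy)² = 834035 − 826281 = 7754
r = -549 / √(934 × 7754) = -549 / 2691.1403 ≈ -0.2040

-0.2040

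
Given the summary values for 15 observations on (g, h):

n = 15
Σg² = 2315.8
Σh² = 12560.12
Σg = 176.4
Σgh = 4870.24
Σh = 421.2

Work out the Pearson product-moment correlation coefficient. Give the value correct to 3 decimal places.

r = (nΣgh − ΣgΣh) / √[(nΣg² − (Σg)²)(nΣh² − (Σh)²)]
Numerator: 15×4870.24 − 176.4×421.2 = -1246.08
Denominator: √[(34737 − 31116.96)(188401.8 − 177409.44)] = √[3620.04 × 10992.36] = 6308.1521
r = -1246.08 / 6308.1521 ≈ -0.198

-0.198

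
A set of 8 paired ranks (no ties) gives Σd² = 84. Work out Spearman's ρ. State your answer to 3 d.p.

0.000

ρ = 1 − 6Σd² / [n(n²−1)] = 1 − 6×84 / (8×63)
  = 1 − 504/504 = 1 − 1.0000 ≈ 0.000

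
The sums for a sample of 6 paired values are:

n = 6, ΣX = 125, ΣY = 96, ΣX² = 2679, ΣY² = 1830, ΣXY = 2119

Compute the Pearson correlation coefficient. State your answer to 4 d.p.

0.8023

r = (nΣXY − ΣXΣY) / √[(nΣX² − (ΣX)²)(nΣY² − (ΣY)²)]
Numerator: 6×2119 − 125×96 = 714
Denominator: √[(16074 − 15625)(10980 − 9216)] = √[449 × 1764] = 889.9640
r = 714 / 889.9640 ≈ 0.8023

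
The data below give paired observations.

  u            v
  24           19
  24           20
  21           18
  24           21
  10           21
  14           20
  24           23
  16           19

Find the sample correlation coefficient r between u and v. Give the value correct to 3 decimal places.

0.072

n = 8, Σu = 157, Σv = 161, Σu² = 3297, Σv² = 3257, Σuv = 3164
nΣuv − ΣuΣv = 25312 − 25277 = 35
nΣu² − (Σu)² = 26376 − 24649 = 1727; nΣv² − (Σv)² = 26056 − 25921 = 135
r = 35 / √(1727 × 135) = 35 / 482.8509 ≈ 0.072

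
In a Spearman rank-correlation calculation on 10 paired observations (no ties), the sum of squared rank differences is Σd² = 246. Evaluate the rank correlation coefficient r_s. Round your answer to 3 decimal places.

-0.491

ρ = 1 − 6Σd² / [n(n²−1)] = 1 − 6×246 / (10×99)
  = 1 − 1476/990 = 1 − 1.4909 ≈ -0.491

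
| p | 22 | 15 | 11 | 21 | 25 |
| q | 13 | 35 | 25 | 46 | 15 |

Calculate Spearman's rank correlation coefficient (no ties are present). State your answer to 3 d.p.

Rank p: 4, 2, 1, 3, 5
Rank q: 1, 4, 3, 5, 2
d = rank(p) − rank(q): 3, -2, -2, -2, 3; Σd² = 30
ρ = 1 − 6Σd² / [n(n²−1)] = 1 − 6×30 / (5×24) = 1 − 180/120 ≈ -0.500

-0.500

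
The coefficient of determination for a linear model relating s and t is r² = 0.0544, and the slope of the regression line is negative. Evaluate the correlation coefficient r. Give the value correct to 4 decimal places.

|r| = √0.0544 = 0.2332
The association is negative, so r = −0.2332.

-0.2332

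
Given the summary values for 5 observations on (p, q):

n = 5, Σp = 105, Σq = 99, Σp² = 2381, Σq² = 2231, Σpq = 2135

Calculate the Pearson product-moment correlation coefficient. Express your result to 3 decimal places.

r = (nΣpq − ΣpΣq) / √[(nΣp² − (Σp)²)(nΣq² − (Σq)²)]
Numerator: 5×2135 − 105×99 = 280
Denominator: √[(11905 − 11025)(11155 − 9801)] = √[880 × 1354] = 1091.5677
r = 280 / 1091.5677 ≈ 0.257

0.257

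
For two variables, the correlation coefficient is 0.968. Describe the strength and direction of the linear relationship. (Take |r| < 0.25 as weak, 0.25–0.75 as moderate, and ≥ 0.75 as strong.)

strong positive

r = 0.968 > 0 so the relationship is positive.
|r| = 0.968, which falls in the strong range.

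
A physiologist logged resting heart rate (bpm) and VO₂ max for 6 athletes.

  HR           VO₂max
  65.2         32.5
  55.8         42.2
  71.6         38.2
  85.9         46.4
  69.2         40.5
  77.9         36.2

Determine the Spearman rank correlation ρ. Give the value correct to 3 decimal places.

Rank HR: 2, 1, 4, 6, 3, 5
Rank VO₂max: 1, 5, 3, 6, 4, 2
d = rank(HR) − rank(VO₂max): 1, -4, 1, 0, -1, 3; Σd² = 28
ρ = 1 − 6Σd² / [n(n²−1)] = 1 − 6×28 / (6×35) = 1 − 168/210 ≈ 0.200

0.200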